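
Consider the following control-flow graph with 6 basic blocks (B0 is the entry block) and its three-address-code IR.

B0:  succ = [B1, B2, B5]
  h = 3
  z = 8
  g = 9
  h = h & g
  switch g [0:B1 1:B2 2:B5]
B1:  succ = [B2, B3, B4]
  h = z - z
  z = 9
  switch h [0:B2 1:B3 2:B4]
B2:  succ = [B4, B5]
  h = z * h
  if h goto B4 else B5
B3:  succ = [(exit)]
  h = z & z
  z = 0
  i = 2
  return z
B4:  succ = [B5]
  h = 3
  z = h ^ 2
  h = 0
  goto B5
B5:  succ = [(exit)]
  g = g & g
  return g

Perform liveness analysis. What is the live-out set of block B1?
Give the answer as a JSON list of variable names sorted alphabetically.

def/use:
  B0: def={g,h,z} ue=∅
  B1: def={h,z} ue={z}
  B2: def={h} ue={h,z}
  B3: def={h,i,z} ue={z}
  B4: def={h,z} ue=∅
  B5: def={g} ue={g}

Live sets:
  B0: in=∅ out={g,h,z}
  B1: in={g,z} out={g,h,z}
  B2: in={g,h,z} out={g}
  B3: in={z} out=∅
  B4: in={g} out={g}
  B5: in={g} out=∅

live-out(B1) = ["g", "h", "z"]

Answer: ["g", "h", "z"]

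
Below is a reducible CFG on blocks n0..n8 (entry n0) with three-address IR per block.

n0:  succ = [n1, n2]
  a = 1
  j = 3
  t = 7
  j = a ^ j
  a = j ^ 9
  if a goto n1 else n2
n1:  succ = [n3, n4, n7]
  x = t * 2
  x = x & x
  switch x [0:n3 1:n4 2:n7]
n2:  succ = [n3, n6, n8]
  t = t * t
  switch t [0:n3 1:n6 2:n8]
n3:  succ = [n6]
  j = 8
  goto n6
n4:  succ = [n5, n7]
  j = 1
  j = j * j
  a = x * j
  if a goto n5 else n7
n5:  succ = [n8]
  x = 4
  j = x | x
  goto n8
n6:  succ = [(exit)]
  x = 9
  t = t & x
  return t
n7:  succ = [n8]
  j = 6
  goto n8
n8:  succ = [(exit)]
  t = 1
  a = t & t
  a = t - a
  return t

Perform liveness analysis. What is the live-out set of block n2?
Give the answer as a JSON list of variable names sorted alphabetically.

Answer: ["t"]

Working:
def/use:
  n0: def={a,j,t} ue=∅
  n1: def={x} ue={t}
  n2: def={t} ue={t}
  n3: def={j} ue=∅
  n4: def={a,j} ue={x}
  n5: def={j,x} ue=∅
  n6: def={t,x} ue={t}
  n7: def={j} ue=∅
  n8: def={a,t} ue=∅

Backward fixpoint:
  n0 li=∅ lo={t}
  n1 li={t} lo={t,x}
  n2 li={t} lo={t}
  n3 li={t} lo={t}
  n4 li={x} lo=∅
  n5 li=∅ lo=∅
  n6 li={t} lo=∅
  n7 li=∅ lo=∅
  n8 li=∅ lo=∅

live-out(n2) = ["t"]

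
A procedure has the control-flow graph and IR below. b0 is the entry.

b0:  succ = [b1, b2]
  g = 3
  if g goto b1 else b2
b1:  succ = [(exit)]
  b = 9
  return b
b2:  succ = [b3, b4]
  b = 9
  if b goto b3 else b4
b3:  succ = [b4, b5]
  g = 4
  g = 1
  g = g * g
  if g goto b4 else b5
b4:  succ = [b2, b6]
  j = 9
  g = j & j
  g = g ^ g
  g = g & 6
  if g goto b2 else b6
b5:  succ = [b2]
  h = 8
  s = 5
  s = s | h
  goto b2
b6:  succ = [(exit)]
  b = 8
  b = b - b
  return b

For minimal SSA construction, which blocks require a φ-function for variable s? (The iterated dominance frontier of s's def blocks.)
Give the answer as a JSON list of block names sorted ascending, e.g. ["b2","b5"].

idom tree: b1←b0 b2←b0 b3←b2 b4←b2 b5←b3 b6←b4
Join-block Dom:
  b2: preds {b0,b4,b5}: {b0} ∩ {b0,b2,b4} ∩ {b0,b2,b3,b5} = {b0}; idom=b0
  b4: preds {b2,b3}: {b0,b2} ∩ {b0,b2,b3} = {b0,b2}; idom=b2

DF walk-up:
  join b2 pred b0: · stop@b0
  join b2 pred b4: b4→b2 stop@b0
  join b2 pred b5: b5→b3→b2 stop@b0
  join b4 pred b2: · stop@b2
  join b4 pred b3: b3 stop@b2
  b0: DF=∅
  b1: DF=∅
  b2: DF={b2}
  b3: DF={b2,b4}
  b4: DF={b2}
  b5: DF={b2}
  b6: DF=∅

φ for s: defs {b5}
  DF⁺ = {b2}

Answer: ["b2"]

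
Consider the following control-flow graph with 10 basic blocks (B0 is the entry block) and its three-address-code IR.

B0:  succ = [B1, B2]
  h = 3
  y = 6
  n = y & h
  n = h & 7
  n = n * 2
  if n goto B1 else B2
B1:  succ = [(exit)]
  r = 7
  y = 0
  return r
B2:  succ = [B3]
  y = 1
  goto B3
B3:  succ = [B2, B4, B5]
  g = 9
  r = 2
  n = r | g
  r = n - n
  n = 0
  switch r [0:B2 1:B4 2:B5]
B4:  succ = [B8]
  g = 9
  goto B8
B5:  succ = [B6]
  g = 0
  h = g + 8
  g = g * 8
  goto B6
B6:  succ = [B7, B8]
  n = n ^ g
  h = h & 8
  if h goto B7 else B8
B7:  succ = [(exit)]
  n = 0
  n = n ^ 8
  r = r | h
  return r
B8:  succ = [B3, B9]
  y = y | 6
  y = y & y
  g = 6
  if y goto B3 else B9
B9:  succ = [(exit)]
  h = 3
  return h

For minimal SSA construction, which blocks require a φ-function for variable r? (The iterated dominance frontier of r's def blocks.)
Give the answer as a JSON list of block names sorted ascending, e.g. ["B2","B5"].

Answer: ["B2", "B3"]

Analysis:
idom tree: B1←B0 B2←B0 B3←B2 B4←B3 B5←B3 B6←B5 B7←B6 B8←B3 B9←B8
Join-block Dom:
  B2: preds {B0,B3}: {B0} ∩ {B0,B2,B3} = {B0}; idom=B0
  B3: preds {B2,B8}: {B0,B2} ∩ {B0,B2,B3,B8} = {B0,B2}; idom=B2
  B8: preds {B4,B6}: {B0,B2,B3,B4} ∩ {B0,B2,B3,B5,B6} = {B0,B2,B3}; idom=B3

DF walk-up:
  B2←B0: walk · to B0
  B2←B3: walk B3→B2 to B0
  B3←B2: walk · to B2
  B3←B8: walk B8→B3 to B2
  B8←B4: walk B4 to B3
  B8←B6: walk B6→B5 to B3
  B0: DF=∅
  B1: DF=∅
  B2: DF={B2}
  B3: DF={B2,B3}
  B4: DF={B8}
  B5: DF={B8}
  B6: DF={B8}
  B7: DF=∅
  B8: DF={B3}
  B9: DF=∅

φ for r: defs {B1,B3,B7}
  DF⁺ = {B2,B3}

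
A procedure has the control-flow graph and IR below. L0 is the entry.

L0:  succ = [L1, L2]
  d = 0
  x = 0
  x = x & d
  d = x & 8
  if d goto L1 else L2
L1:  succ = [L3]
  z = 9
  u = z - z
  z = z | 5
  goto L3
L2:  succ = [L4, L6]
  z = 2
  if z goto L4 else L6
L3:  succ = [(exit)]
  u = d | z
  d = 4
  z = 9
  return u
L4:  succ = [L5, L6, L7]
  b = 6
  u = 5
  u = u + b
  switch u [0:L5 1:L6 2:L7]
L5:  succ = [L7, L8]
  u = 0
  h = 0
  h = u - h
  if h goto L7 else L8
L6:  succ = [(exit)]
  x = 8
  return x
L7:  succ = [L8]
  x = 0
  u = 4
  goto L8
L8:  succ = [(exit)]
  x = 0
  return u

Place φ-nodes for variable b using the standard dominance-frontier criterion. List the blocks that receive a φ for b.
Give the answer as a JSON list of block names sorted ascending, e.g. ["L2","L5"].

idom tree: L1←L0 L2←L0 L3←L1 L4←L2 L5←L4 L6←L2 L7←L4 L8←L4
Join-block Dom:
  L6: preds {L2,L4}: {L0,L2} ∩ {L0,L2,L4} = {L0,L2}; idom=L2
  L7: preds {L4,L5}: {L0,L2,L4} ∩ {L0,L2,L4,L5} = {L0,L2,L4}; idom=L4
  L8: preds {L5,L7}: {L0,L2,L4,L5} ∩ {L0,L2,L4,L7} = {L0,L2,L4}; idom=L4

DF derivation:
  L6←L2: walk · to L2
  L6←L4: walk L4 to L2
  L7←L4: walk · to L4
  L7←L5: walk L5 to L4
  L8←L5: walk L5 to L4
  L8←L7: walk L7 to L4
  L0 → ∅
  L1 → ∅
  L2 → ∅
  L3 → ∅
  L4 → {L6}
  L5 → {L7,L8}
  L6 → ∅
  L7 → {L8}
  L8 → ∅

φ for b: defs {L4}
  DF⁺ = {L6}

Answer: ["L6"]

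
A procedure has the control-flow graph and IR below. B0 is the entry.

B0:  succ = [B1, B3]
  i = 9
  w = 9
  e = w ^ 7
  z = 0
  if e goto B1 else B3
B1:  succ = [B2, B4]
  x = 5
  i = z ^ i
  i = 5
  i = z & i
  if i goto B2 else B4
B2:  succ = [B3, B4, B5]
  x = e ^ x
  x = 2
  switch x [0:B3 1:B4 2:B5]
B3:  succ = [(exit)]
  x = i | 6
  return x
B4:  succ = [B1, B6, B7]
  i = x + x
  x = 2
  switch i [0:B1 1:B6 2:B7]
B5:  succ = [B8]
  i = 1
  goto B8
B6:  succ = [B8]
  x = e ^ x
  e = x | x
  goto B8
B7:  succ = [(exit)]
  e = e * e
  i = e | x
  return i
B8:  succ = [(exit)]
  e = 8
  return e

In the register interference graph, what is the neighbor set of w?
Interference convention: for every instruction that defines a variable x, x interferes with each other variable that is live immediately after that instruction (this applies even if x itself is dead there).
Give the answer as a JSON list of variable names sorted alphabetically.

Answer: ["i"]

Analysis:
def/use:
  B0: {e,i,w,z} / ∅
  B1: {i,x} / {i,z}
  B2: {x} / {e,x}
  B3: {x} / {i}
  B4: {i,x} / {x}
  B5: {i} / ∅
  B6: {e,x} / {e,x}
  B7: {e,i} / {e,x}
  B8: {e} / ∅

Live sets:
  live B0: ∅→{e,i,z}
  live B1: {e,i,z}→{e,i,x,z}
  live B2: {e,i,x,z}→{e,i,x,z}
  live B3: {i}→∅
  live B4: {e,x,z}→{e,i,x,z}
  live B5: ∅→∅
  live B6: {e,x}→∅
  live B7: {e,x}→∅
  live B8: ∅→∅

Interfere edges:
  e↔{i,x,z}
  i↔{e,w,x,z}
  w↔{i}
  x↔{e,i,z}
  z↔{e,i,x}

N(w) = ["i"]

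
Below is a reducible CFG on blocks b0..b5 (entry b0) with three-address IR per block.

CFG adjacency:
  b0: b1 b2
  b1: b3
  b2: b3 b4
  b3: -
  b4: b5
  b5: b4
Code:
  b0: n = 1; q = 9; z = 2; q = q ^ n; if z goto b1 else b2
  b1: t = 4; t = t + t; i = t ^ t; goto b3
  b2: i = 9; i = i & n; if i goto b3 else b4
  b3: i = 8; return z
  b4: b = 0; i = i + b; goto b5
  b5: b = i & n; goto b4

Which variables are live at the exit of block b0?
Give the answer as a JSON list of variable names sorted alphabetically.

Per-block:
  b0: def={n,q,z} ue=∅
  b1: def={i,t} ue=∅
  b2: def={i} ue={n}
  b3: def={i} ue={z}
  b4: def={b,i} ue={i}
  b5: def={b} ue={i,n}

Live sets:
  b0 li=∅ lo={n,z}
  b1 li={z} lo={z}
  b2 li={n,z} lo={i,n,z}
  b3 li={z} lo=∅
  b4 li={i,n} lo={i,n}
  b5 li={i,n} lo={i,n}

live-out(b0) = ["n", "z"]

Answer: ["n", "z"]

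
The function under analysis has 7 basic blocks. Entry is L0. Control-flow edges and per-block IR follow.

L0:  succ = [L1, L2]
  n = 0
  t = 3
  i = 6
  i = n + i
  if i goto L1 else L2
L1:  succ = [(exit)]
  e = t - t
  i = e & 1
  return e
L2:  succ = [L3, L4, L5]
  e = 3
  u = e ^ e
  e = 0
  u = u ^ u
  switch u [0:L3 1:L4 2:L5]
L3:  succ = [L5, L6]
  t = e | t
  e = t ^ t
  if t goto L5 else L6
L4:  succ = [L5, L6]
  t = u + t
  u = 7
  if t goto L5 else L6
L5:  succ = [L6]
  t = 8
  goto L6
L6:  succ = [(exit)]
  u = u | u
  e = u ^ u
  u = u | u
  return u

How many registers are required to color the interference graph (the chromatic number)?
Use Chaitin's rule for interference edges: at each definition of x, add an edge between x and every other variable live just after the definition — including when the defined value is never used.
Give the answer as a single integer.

Per-block:
  L0: {i,n,t} / ∅
  L1: {e,i} / {t}
  L2: {e,u} / ∅
  L3: {e,t} / {e,t}
  L4: {t,u} / {t,u}
  L5: {t} / ∅
  L6: {e,u} / {u}

Backward fixpoint:
  live L0: ∅→{t}
  live L1: {t}→∅
  live L2: {t}→{e,t,u}
  live L3: {e,t,u}→{u}
  live L4: {t,u}→{u}
  live L5: {u}→{u}
  live L6: {u}→∅

Interference:
  e↔{i,t,u}
  i↔{e,n,t}
  n↔{i,t}
  t↔{e,i,n,u}
  u↔{e,t}

Registers:
  clique {e,i,t} ⇒ need ≥ 3
  3-colouring: r0={t}  r1={e,n}  r2={i,u}
  χ = 3

Answer: 3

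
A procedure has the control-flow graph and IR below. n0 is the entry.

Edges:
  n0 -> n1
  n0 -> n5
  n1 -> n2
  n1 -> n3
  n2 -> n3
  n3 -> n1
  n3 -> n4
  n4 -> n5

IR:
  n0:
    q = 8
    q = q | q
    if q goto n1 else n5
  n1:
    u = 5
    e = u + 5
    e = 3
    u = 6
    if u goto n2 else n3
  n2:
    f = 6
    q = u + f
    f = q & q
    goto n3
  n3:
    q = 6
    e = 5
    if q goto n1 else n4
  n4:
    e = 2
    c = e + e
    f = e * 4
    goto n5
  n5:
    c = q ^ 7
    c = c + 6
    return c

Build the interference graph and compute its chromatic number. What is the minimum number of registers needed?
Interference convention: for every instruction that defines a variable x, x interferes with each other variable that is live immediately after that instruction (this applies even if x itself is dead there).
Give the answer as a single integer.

Per-block:
  n0: def={q} ue=∅
  n1: def={e,u} ue=∅
  n2: def={f,q} ue={u}
  n3: def={e,q} ue=∅
  n4: def={c,e,f} ue=∅
  n5: def={c} ue={q}

Backward fixpoint:
  n0 li=∅ lo={q}
  n1 li=∅ lo={u}
  n2 li={u} lo=∅
  n3 li=∅ lo={q}
  n4 li={q} lo={q}
  n5 li={q} lo=∅

Conflict graph:
  c↔{e,q}
  e↔{c,q}
  f↔{q,u}
  q↔{c,e,f}
  u↔{f}

Registers:
  clique {c,e,q} ⇒ need ≥ 3
  assign c→c1 e→c2 f→c1 q→c0 u→c0 — no edge inside a register ⇒ χ ≤ 3
  χ = 3

Answer: 3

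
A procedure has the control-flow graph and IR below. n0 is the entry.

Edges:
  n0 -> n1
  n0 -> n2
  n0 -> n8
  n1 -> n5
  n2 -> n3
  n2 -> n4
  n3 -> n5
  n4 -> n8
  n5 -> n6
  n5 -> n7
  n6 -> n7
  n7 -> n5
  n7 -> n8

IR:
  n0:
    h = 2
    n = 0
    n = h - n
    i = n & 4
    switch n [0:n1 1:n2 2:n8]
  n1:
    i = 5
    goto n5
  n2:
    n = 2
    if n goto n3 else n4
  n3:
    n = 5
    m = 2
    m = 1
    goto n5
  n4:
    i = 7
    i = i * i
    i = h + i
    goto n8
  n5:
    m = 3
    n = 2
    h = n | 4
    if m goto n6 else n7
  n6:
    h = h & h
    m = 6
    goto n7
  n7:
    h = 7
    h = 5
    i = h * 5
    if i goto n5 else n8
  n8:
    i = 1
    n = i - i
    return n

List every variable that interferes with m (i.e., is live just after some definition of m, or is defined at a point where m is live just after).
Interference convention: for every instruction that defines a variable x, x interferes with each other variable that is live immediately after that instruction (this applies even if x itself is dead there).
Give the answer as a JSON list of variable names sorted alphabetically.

Block summaries:
  n0: def={h,i,n} ue=∅
  n1: def={i} ue=∅
  n2: def={n} ue=∅
  n3: def={m,n} ue=∅
  n4: def={i} ue={h}
  n5: def={h,m,n} ue=∅
  n6: def={h,m} ue={h}
  n7: def={h,i} ue=∅
  n8: def={i,n} ue=∅

Live sets:
  n0: in=∅ out={h}
  n1: in=∅ out=∅
  n2: in={h} out={h}
  n3: in=∅ out=∅
  n4: in={h} out=∅
  n5: in=∅ out={h}
  n6: in={h} out=∅
  n7: in=∅ out=∅
  n8: in=∅ out=∅

Interfere edges:
  h — {i,m,n}
  i — {h,n}
  m — {h,n}
  n — {h,i,m}

N(m) = ["h", "n"]

Answer: ["h", "n"]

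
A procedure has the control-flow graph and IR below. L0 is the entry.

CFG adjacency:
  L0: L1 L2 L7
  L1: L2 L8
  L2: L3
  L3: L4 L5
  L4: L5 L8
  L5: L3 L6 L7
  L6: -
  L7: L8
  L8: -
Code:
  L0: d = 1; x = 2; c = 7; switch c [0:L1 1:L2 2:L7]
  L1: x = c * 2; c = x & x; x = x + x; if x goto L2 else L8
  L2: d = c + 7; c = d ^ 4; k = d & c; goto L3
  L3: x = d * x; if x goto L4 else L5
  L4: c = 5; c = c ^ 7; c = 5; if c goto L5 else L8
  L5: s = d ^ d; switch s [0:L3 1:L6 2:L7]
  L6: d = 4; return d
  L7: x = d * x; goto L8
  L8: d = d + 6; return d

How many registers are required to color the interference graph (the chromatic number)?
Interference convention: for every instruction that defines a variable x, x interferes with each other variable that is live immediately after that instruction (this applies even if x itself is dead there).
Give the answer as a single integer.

Answer: 3

Derivation:
def/use:
  L0: def={c,d,x} ue=∅
  L1: def={c,x} ue={c}
  L2: def={c,d,k} ue={c}
  L3: def={x} ue={d,x}
  L4: def={c} ue=∅
  L5: def={s} ue={d}
  L6: def={d} ue=∅
  L7: def={x} ue={d,x}
  L8: def={d} ue={d}

Backward fixpoint:
  L0: in=∅ out={c,d,x}
  L1: in={c,d} out={c,d,x}
  L2: in={c,x} out={d,x}
  L3: in={d,x} out={d,x}
  L4: in={d,x} out={d,x}
  L5: in={d,x} out={d,x}
  L6: in=∅ out=∅
  L7: in={d,x} out={d}
  L8: in={d} out=∅

Interference:
  c — {d,x}
  d — {c,k,s,x}
  k — {d,x}
  s — {d,x}
  x — {c,d,k,s}

Chromatic number:
  clique {c,d,x} ⇒ need ≥ 3
  assign c→r2 d→r0 k→r2 s→r2 x→r1 — no edge inside a register ⇒ χ ≤ 3
  χ = 3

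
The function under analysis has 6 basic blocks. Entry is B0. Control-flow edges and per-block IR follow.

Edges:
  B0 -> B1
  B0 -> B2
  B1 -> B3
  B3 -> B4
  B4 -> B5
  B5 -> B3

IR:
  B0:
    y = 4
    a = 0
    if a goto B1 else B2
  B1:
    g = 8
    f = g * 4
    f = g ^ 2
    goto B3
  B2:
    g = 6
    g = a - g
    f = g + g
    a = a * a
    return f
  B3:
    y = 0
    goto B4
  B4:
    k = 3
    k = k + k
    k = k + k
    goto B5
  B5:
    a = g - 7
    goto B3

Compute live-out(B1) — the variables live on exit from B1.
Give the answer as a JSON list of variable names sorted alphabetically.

Answer: ["g"]

Derivation:
Block summaries:
  B0: def={a,y} ue=∅
  B1: def={f,g} ue=∅
  B2: def={a,f,g} ue={a}
  B3: def={y} ue=∅
  B4: def={k} ue=∅
  B5: def={a} ue={g}

Live sets:
  B0: in=∅ out={a}
  B1: in=∅ out={g}
  B2: in={a} out=∅
  B3: in={g} out={g}
  B4: in={g} out={g}
  B5: in={g} out={g}

live-out(B1) = ["g"]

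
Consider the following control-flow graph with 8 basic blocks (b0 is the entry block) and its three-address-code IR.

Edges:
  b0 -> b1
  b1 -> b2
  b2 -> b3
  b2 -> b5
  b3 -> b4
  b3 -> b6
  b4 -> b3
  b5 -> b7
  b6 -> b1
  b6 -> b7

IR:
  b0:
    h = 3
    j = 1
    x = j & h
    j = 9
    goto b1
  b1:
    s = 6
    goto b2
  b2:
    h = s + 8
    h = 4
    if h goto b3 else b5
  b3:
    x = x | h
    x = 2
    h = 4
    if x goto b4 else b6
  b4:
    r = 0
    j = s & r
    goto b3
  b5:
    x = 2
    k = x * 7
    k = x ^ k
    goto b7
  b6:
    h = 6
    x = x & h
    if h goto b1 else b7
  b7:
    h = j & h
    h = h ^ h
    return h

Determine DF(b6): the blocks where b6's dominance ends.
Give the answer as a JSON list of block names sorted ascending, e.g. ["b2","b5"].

idom tree: b1←b0 b2←b1 b3←b2 b4←b3 b5←b2 b6←b3 b7←b2
Join-block Dom:
  b1: preds {b0,b6}: {b0} ∩ {b0,b1,b2,b3,b6} = {b0}; idom=b0
  b3: preds {b2,b4}: {b0,b1,b2} ∩ {b0,b1,b2,b3,b4} = {b0,b1,b2}; idom=b2
  b7: preds {b5,b6}: {b0,b1,b2,b5} ∩ {b0,b1,b2,b3,b6} = {b0,b1,b2}; idom=b2

DF walk-up:
  b1←b0: walk · to b0
  b1←b6: walk b6→b3→b2→b1 to b0
  b3←b2: walk · to b2
  b3←b4: walk b4→b3 to b2
  b7←b5: walk b5 to b2
  b7←b6: walk b6→b3 to b2
  DF(b0)=∅
  DF(b1)={b1}
  DF(b2)={b1}
  DF(b3)={b1,b3,b7}
  DF(b4)={b3}
  DF(b5)={b7}
  DF(b6)={b1,b7}
  DF(b7)=∅

DF(b6) = ["b1", "b7"]

Answer: ["b1", "b7"]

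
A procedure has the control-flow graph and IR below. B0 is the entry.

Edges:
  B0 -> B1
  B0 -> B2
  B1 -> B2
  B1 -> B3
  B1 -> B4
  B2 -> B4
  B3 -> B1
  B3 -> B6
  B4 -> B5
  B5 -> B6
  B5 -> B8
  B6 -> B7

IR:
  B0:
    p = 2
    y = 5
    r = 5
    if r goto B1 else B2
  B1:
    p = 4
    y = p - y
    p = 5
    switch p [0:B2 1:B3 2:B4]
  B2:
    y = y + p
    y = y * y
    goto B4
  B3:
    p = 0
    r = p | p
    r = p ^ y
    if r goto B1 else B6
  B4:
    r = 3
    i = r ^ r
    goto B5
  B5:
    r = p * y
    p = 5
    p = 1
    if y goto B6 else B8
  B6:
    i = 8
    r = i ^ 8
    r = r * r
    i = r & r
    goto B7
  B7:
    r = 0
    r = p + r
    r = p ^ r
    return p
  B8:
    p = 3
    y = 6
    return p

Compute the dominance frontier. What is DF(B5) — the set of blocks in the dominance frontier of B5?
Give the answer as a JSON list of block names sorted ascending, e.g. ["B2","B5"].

idom tree: B1←B0 B2←B0 B3←B1 B4←B0 B5←B4 B6←B0 B7←B6 B8←B5
Dom∩ at merges:
  B1: preds {B0,B3}: {B0} ∩ {B0,B1,B3} = {B0}; idom=B0
  B2: preds {B0,B1}: {B0} ∩ {B0,B1} = {B0}; idom=B0
  B4: preds {B1,B2}: {B0,B1} ∩ {B0,B2} = {B0}; idom=B0
  B6: preds {B3,B5}: {B0,B1,B3} ∩ {B0,B4,B5} = {B0}; idom=B0

DF walk-up:
  B1←B0: walk · to B0
  B1←B3: walk B3→B1 to B0
  B2←B0: walk · to B0
  B2←B1: walk B1 to B0
  B4←B1: walk B1 to B0
  B4←B2: walk B2 to B0
  B6←B3: walk B3→B1 to B0
  B6←B5: walk B5→B4 to B0
  B0 → ∅
  B1 → {B1,B2,B4,B6}
  B2 → {B4}
  B3 → {B1,B6}
  B4 → {B6}
  B5 → {B6}
  B6 → ∅
  B7 → ∅
  B8 → ∅

DF(B5) = ["B6"]

Answer: ["B6"]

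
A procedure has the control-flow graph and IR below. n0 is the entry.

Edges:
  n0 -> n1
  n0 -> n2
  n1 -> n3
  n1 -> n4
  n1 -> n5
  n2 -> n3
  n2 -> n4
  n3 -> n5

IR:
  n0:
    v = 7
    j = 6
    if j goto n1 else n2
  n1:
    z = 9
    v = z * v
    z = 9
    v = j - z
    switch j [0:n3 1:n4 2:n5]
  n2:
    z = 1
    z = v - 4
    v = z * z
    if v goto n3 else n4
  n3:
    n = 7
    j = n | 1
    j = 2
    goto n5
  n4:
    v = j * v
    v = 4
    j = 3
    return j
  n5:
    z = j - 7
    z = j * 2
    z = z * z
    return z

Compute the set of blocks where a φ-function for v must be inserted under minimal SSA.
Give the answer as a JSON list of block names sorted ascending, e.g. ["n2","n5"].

idom tree: n1←n0 n2←n0 n3←n0 n4←n0 n5←n0
Dom at joins:
  n3: preds {n1,n2}: {n0,n1} ∩ {n0,n2} = {n0}; idom=n0
  n4: preds {n1,n2}: {n0,n1} ∩ {n0,n2} = {n0}; idom=n0
  n5: preds {n1,n3}: {n0,n1} ∩ {n0,n3} = {n0}; idom=n0

DF derivation:
  join n3 pred n1: n1 stop@n0
  join n3 pred n2: n2 stop@n0
  join n4 pred n1: n1 stop@n0
  join n4 pred n2: n2 stop@n0
  join n5 pred n1: n1 stop@n0
  join n5 pred n3: n3 stop@n0
  DF(n0)=∅
  DF(n1)={n3,n4,n5}
  DF(n2)={n3,n4}
  DF(n3)={n5}
  DF(n4)=∅
  DF(n5)=∅

φ for v: defs {n0,n1,n2,n4}
  DF⁺ = {n3,n4,n5}

Answer: ["n3", "n4", "n5"]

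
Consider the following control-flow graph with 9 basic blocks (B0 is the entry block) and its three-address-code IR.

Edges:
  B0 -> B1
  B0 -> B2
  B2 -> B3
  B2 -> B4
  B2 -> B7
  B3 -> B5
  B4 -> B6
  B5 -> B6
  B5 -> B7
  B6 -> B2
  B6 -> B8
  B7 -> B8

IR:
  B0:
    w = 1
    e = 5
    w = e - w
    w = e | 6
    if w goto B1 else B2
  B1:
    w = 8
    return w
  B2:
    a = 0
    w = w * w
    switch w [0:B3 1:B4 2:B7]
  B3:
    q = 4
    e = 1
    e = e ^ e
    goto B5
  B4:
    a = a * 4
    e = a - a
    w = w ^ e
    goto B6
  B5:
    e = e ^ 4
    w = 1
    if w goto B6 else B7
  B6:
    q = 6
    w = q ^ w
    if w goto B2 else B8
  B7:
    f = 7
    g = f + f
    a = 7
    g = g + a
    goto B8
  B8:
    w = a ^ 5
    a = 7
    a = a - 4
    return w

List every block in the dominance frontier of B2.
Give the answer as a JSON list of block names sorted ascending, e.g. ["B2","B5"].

idom tree: B1←B0 B2←B0 B3←B2 B4←B2 B5←B3 B6←B2 B7←B2 B8←B2
Dom∩ at merges:
  B2: preds {B0,B6}: {B0} ∩ {B0,B2,B6} = {B0}; idom=B0
  B6: preds {B4,B5}: {B0,B2,B4} ∩ {B0,B2,B3,B5} = {B0,B2}; idom=B2
  B7: preds {B2,B5}: {B0,B2} ∩ {B0,B2,B3,B5} = {B0,B2}; idom=B2
  B8: preds {B6,B7}: {B0,B2,B6} ∩ {B0,B2,B7} = {B0,B2}; idom=B2

DF walk-up:
  B2←B0: walk · to B0
  B2←B6: walk B6→B2 to B0
  B6←B4: walk B4 to B2
  B6←B5: walk B5→B3 to B2
  B7←B2: walk · to B2
  B7←B5: walk B5→B3 to B2
  B8←B6: walk B6 to B2
  B8←B7: walk B7 to B2
  B0: DF=∅
  B1: DF=∅
  B2: DF={B2}
  B3: DF={B6,B7}
  B4: DF={B6}
  B5: DF={B6,B7}
  B6: DF={B2,B8}
  B7: DF={B8}
  B8: DF=∅

DF(B2) = ["B2"]

Answer: ["B2"]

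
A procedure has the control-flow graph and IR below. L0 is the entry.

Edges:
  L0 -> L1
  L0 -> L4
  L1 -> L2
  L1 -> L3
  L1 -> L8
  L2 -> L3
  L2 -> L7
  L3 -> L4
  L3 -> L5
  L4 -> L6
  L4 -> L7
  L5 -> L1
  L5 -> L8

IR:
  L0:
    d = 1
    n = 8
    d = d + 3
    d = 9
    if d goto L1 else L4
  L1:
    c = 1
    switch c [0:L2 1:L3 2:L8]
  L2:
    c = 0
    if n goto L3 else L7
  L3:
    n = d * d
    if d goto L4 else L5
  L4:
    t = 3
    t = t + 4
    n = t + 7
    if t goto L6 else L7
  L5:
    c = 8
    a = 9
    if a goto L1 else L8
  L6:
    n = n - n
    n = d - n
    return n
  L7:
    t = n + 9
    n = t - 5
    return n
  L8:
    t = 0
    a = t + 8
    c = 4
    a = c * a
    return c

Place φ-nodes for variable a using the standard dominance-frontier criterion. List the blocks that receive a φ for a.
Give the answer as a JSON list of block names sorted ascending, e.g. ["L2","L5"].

Answer: ["L1", "L4", "L7", "L8"]

Derivation:
idom tree: L1←L0 L2←L1 L3←L1 L4←L0 L5←L3 L6←L4 L7←L0 L8←L1
Join-block Dom:
  L1: preds {L0,L5}: {L0} ∩ {L0,L1,L3,L5} = {L0}; idom=L0
  L3: preds {L1,L2}: {L0,L1} ∩ {L0,L1,L2} = {L0,L1}; idom=L1
  L4: preds {L0,L3}: {L0} ∩ {L0,L1,L3} = {L0}; idom=L0
  L7: preds {L2,L4}: {L0,L1,L2} ∩ {L0,L4} = {L0}; idom=L0
  L8: preds {L1,L5}: {L0,L1} ∩ {L0,L1,L3,L5} = {L0,L1}; idom=L1

Frontier:
  join L1 pred L0: · stop@L0
  join L1 pred L5: L5→L3→L1 stop@L0
  join L3 pred L1: · stop@L1
  join L3 pred L2: L2 stop@L1
  join L4 pred L0: · stop@L0
  join L4 pred L3: L3→L1 stop@L0
  join L7 pred L2: L2→L1 stop@L0
  join L7 pred L4: L4 stop@L0
  join L8 pred L1: · stop@L1
  join L8 pred L5: L5→L3 stop@L1
  L0: DF=∅
  L1: DF={L1,L4,L7}
  L2: DF={L3,L7}
  L3: DF={L1,L4,L8}
  L4: DF={L7}
  L5: DF={L1,L8}
  L6: DF=∅
  L7: DF=∅
  L8: DF=∅

φ for a: defs {L5,L8}
  DF⁺ = {L1,L4,L7,L8}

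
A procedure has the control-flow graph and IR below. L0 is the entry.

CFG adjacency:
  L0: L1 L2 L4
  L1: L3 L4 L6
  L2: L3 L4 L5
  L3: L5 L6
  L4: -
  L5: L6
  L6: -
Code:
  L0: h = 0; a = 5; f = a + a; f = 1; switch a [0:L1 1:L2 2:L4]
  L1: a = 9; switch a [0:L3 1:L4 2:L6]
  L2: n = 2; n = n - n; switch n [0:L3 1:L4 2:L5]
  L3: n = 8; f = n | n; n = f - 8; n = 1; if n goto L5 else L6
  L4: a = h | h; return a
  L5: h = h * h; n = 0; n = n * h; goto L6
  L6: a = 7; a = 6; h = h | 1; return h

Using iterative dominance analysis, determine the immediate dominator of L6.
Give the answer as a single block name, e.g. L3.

Answer: L0

Analysis:
idom tree: L1←L0 L2←L0 L3←L0 L4←L0 L5←L0 L6←L0
Dom at joins:
  L3: preds {L1,L2}: {L0,L1} ∩ {L0,L2} = {L0}; idom=L0
  L4: preds {L0,L1,L2}: {L0} ∩ {L0,L1} ∩ {L0,L2} = {L0}; idom=L0
  L5: preds {L2,L3}: {L0,L2} ∩ {L0,L3} = {L0}; idom=L0
  L6: preds {L1,L3,L5}: {L0,L1} ∩ {L0,L3} ∩ {L0,L5} = {L0}; idom=L0

idom(L6) = L0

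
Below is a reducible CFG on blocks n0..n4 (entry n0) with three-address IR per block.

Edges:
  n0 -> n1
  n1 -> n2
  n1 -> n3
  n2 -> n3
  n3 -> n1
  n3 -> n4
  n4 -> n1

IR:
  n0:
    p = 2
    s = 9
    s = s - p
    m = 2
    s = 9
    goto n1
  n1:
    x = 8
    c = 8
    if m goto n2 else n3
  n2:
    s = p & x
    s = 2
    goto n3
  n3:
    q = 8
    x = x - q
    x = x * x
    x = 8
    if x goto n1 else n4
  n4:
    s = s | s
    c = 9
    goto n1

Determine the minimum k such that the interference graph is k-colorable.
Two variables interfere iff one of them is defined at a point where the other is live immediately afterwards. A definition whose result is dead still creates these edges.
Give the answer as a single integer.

Answer: 5

Derivation:
Per-block:
  n0: {m,p,s} / ∅
  n1: {c,x} / {m}
  n2: {s} / {p,x}
  n3: {q,x} / {x}
  n4: {c,s} / {s}

Backward fixpoint:
  n0: in=∅ out={m,p,s}
  n1: in={m,p,s} out={m,p,s,x}
  n2: in={m,p,x} out={m,p,s,x}
  n3: in={m,p,s,x} out={m,p,s}
  n4: in={m,p,s} out={m,p,s}

Interfere edges:
  c — {m,p,s,x}
  m — {c,p,q,s,x}
  p — {c,m,q,s,x}
  q — {m,p,s,x}
  s — {c,m,p,q,x}
  x — {c,m,p,q,s}

Chromatic number:
  {c,m,p,s,x} pairwise interfere (5-clique) ⇒ χ ≥ 5
  5-colouring: R0={m}  R1={p}  R2={s}  R3={x}  R4={c,q}
  χ = 5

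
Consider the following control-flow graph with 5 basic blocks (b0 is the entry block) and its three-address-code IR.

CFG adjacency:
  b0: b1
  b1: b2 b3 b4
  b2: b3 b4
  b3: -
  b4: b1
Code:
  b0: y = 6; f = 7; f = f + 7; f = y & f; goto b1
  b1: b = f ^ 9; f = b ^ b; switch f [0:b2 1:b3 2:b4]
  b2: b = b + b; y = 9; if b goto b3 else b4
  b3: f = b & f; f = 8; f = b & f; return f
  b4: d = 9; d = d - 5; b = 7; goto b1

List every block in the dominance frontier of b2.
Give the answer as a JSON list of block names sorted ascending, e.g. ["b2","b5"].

Answer: ["b3", "b4"]

Derivation:
idom tree: b1←b0 b2←b1 b3←b1 b4←b1
Dom∩ at merges:
  b1: preds {b0,b4}: {b0} ∩ {b0,b1,b4} = {b0}; idom=b0
  b3: preds {b1,b2}: {b0,b1} ∩ {b0,b1,b2} = {b0,b1}; idom=b1
  b4: preds {b1,b2}: {b0,b1} ∩ {b0,b1,b2} = {b0,b1}; idom=b1

DF derivation:
  b1←b0: walk · to b0
  b1←b4: walk b4→b1 to b0
  b3←b1: walk · to b1
  b3←b2: walk b2 to b1
  b4←b1: walk · to b1
  b4←b2: walk b2 to b1
  DF(b0)=∅
  DF(b1)={b1}
  DF(b2)={b3,b4}
  DF(b3)=∅
  DF(b4)={b1}

DF(b2) = ["b3", "b4"]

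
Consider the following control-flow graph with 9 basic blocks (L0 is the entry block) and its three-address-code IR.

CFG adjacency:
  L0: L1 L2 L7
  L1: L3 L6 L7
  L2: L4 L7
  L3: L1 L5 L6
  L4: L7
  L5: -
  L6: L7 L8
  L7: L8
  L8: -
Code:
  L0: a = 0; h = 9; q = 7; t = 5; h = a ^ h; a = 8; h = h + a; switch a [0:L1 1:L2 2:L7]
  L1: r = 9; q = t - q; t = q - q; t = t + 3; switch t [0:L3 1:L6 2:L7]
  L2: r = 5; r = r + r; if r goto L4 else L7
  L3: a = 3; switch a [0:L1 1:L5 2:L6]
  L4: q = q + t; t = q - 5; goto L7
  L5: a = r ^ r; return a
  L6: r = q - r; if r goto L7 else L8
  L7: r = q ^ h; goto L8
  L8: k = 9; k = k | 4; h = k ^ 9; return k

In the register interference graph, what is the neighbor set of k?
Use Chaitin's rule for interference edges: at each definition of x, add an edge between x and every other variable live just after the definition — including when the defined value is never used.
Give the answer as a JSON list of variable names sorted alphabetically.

Answer: ["h"]

Working:
Per-block:
  L0: def={a,h,q,t} ue=∅
  L1: def={q,r,t} ue={q,t}
  L2: def={r} ue=∅
  L3: def={a} ue=∅
  L4: def={q,t} ue={q,t}
  L5: def={a} ue={r}
  L6: def={r} ue={q,r}
  L7: def={r} ue={h,q}
  L8: def={h,k} ue=∅

Backward fixpoint:
  live L0: ∅→{h,q,t}
  live L1: {h,q,t}→{h,q,r,t}
  live L2: {h,q,t}→{h,q,t}
  live L3: {h,q,r,t}→{h,q,r,t}
  live L4: {h,q,t}→{h,q}
  live L5: {r}→∅
  live L6: {h,q,r}→{h,q}
  live L7: {h,q}→∅
  live L8: ∅→∅

Interfere edges:
  a↔{h,q,r,t}
  h↔{a,k,q,r,t}
  k↔{h}
  q↔{a,h,r,t}
  r↔{a,h,q,t}
  t↔{a,h,q,r}

N(k) = ["h"]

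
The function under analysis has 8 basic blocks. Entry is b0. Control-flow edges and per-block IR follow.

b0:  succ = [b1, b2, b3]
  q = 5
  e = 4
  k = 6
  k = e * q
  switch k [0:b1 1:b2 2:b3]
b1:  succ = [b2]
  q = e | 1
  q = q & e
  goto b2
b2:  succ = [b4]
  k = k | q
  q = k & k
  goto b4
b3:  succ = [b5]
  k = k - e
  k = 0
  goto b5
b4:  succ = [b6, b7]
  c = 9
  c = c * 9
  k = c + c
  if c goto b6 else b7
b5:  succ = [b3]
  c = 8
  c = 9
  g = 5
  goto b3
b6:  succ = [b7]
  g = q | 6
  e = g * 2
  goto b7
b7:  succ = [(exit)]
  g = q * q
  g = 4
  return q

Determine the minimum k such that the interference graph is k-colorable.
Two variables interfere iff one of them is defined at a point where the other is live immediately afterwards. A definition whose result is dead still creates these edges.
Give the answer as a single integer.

def/use:
  b0: {e,k,q} / ∅
  b1: {q} / {e}
  b2: {k,q} / {k,q}
  b3: {k} / {e,k}
  b4: {c,k} / ∅
  b5: {c,g} / ∅
  b6: {e,g} / {q}
  b7: {g} / {q}

Liveness:
  live b0: ∅→{e,k,q}
  live b1: {e,k}→{k,q}
  live b2: {k,q}→{q}
  live b3: {e,k}→{e,k}
  live b4: {q}→{q}
  live b5: {e,k}→{e,k}
  live b6: {q}→{q}
  live b7: {q}→∅

Interfere edges:
  c: {e,k,q}
  e: {c,g,k,q}
  g: {e,k,q}
  k: {c,e,g,q}
  q: {c,e,g,k}

Colouring:
  {c,e,k,q} pairwise interfere (4-clique) ⇒ χ ≥ 4
  assign c→c3 e→c0 g→c3 k→c1 q→c2 — no edge inside a register ⇒ χ ≤ 4
  χ = 4

Answer: 4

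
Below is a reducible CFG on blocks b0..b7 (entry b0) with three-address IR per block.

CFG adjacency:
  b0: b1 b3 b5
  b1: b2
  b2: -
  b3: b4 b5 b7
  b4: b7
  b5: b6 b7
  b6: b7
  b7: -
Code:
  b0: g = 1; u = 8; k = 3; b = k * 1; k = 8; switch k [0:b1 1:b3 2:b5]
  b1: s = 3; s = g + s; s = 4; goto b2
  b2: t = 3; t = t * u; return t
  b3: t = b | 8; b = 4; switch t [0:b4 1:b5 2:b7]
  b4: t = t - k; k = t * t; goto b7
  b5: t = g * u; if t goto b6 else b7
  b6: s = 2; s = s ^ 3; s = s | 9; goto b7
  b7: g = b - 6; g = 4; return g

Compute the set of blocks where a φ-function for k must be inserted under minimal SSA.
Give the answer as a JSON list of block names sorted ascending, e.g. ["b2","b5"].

Answer: ["b7"]

Derivation:
idom tree: b1←b0 b2←b1 b3←b0 b4←b3 b5←b0 b6←b5 b7←b0
Dom∩ at merges:
  b5: preds {b0,b3}: {b0} ∩ {b0,b3} = {b0}; idom=b0
  b7: preds {b3,b4,b5,b6}: {b0,b3} ∩ {b0,b3,b4} ∩ {b0,b5} ∩ {b0,b5,b6} = {b0}; idom=b0

DF walk-up:
  b5←b0: walk · to b0
  b5←b3: walk b3 to b0
  b7←b3: walk b3 to b0
  b7←b4: walk b4→b3 to b0
  b7←b5: walk b5 to b0
  b7←b6: walk b6→b5 to b0
  b0: DF=∅
  b1: DF=∅
  b2: DF=∅
  b3: DF={b5,b7}
  b4: DF={b7}
  b5: DF={b7}
  b6: DF={b7}
  b7: DF=∅

φ for k: defs {b0,b4}
  DF⁺ = {b7}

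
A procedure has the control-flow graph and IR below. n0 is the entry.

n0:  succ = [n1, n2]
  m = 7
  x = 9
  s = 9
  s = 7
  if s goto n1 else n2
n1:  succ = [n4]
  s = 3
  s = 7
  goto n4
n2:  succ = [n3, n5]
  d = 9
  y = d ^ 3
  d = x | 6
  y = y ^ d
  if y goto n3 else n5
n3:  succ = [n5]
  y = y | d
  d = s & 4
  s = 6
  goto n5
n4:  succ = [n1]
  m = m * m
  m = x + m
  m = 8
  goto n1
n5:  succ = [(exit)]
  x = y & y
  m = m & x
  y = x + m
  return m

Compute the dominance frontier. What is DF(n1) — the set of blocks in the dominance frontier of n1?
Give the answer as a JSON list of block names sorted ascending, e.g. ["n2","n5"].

Answer: ["n1"]

Working:
idom tree: n1←n0 n2←n0 n3←n2 n4←n1 n5←n2
Join-block Dom:
  n1: preds {n0,n4}: {n0} ∩ {n0,n1,n4} = {n0}; idom=n0
  n5: preds {n2,n3}: {n0,n2} ∩ {n0,n2,n3} = {n0,n2}; idom=n2

Frontier:
  n1←n0: walk · to n0
  n1←n4: walk n4→n1 to n0
  n5←n2: walk · to n2
  n5←n3: walk n3 to n2
  DF(n0)=∅
  DF(n1)={n1}
  DF(n2)=∅
  DF(n3)={n5}
  DF(n4)={n1}
  DF(n5)=∅

DF(n1) = ["n1"]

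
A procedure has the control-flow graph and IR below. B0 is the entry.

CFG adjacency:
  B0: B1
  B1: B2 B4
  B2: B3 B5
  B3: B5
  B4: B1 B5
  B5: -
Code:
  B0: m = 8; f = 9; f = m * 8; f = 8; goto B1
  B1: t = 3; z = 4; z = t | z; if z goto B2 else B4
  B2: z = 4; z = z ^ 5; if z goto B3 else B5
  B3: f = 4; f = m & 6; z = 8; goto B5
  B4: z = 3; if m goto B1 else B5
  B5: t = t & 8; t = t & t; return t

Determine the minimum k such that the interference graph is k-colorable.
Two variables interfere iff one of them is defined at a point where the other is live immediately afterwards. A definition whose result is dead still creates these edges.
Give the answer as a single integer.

Answer: 3

Derivation:
Block summaries:
  B0: def={f,m} ue=∅
  B1: def={t,z} ue=∅
  B2: def={z} ue=∅
  B3: def={f,z} ue={m}
  B4: def={z} ue={m}
  B5: def={t} ue={t}

Backward fixpoint:
  B0 li=∅ lo={m}
  B1 li={m} lo={m,t}
  B2 li={m,t} lo={m,t}
  B3 li={m,t} lo={t}
  B4 li={m,t} lo={m,t}
  B5 li={t} lo=∅

Interference:
  f: {m,t}
  m: {f,t,z}
  t: {f,m,z}
  z: {m,t}

Colouring:
  {f,m,t} pairwise interfere (3-clique) ⇒ χ ≥ 3
  3-colouring: r0={m}  r1={t}  r2={f,z}
  χ = 3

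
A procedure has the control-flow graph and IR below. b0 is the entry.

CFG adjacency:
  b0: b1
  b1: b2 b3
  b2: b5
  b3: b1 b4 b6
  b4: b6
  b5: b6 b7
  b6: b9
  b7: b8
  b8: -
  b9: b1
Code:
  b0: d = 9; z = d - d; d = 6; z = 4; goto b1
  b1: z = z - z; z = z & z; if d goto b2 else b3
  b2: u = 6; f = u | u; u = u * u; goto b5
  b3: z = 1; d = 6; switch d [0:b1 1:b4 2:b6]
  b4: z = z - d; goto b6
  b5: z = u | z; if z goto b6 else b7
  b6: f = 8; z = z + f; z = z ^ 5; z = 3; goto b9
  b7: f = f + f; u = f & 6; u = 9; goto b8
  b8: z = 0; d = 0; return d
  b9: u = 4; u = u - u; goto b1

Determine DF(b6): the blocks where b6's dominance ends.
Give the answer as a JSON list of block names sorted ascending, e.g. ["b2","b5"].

idom tree: b1←b0 b2←b1 b3←b1 b4←b3 b5←b2 b6←b1 b7←b5 b8←b7 b9←b6
Join-block Dom:
  b1: preds {b0,b3,b9}: {b0} ∩ {b0,b1,b3} ∩ {b0,b1,b6,b9} = {b0}; idom=b0
  b6: preds {b3,b4,b5}: {b0,b1,b3} ∩ {b0,b1,b3,b4} ∩ {b0,b1,b2,b5} = {b0,b1}; idom=b1

DF walk-up:
  b1←b0: walk · to b0
  b1←b3: walk b3→b1 to b0
  b1←b9: walk b9→b6→b1 to b0
  b6←b3: walk b3 to b1
  b6←b4: walk b4→b3 to b1
  b6←b5: walk b5→b2 to b1
  DF(b0)=∅
  DF(b1)={b1}
  DF(b2)={b6}
  DF(b3)={b1,b6}
  DF(b4)={b6}
  DF(b5)={b6}
  DF(b6)={b1}
  DF(b7)=∅
  DF(b8)=∅
  DF(b9)={b1}

DF(b6) = ["b1"]

Answer: ["b1"]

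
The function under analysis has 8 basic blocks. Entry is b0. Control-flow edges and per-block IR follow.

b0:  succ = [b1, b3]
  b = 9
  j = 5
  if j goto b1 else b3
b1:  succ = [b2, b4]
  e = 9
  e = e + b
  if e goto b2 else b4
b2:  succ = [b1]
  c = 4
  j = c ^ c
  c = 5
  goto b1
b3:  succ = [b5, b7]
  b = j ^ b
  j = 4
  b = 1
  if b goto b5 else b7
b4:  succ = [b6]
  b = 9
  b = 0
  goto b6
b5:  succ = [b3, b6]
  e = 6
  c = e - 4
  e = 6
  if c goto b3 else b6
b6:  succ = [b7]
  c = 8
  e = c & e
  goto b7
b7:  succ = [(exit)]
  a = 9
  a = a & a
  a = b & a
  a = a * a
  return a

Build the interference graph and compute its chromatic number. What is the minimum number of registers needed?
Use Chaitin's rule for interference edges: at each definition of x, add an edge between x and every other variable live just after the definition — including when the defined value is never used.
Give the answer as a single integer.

Block summaries:
  b0: def={b,j} ue=∅
  b1: def={e} ue={b}
  b2: def={c,j} ue=∅
  b3: def={b,j} ue={b,j}
  b4: def={b} ue=∅
  b5: def={c,e} ue=∅
  b6: def={c,e} ue={e}
  b7: def={a} ue={b}

Backward fixpoint:
  b0 li=∅ lo={b,j}
  b1 li={b} lo={b,e}
  b2 li={b} lo={b}
  b3 li={b,j} lo={b,j}
  b4 li={e} lo={b,e}
  b5 li={b,j} lo={b,e,j}
  b6 li={b,e} lo={b}
  b7 li={b} lo=∅

Interference:
  a↔{b}
  b↔{a,c,e,j}
  c↔{b,e,j}
  e↔{b,c,j}
  j↔{b,c,e}

Colouring:
  lower bound: {b,c,e,j} mutually conflict ⇒ χ ≥ 4
  assign a→r1 b→r0 c→r1 e→r2 j→r3 — no edge inside a register ⇒ χ ≤ 4
  χ = 4

Answer: 4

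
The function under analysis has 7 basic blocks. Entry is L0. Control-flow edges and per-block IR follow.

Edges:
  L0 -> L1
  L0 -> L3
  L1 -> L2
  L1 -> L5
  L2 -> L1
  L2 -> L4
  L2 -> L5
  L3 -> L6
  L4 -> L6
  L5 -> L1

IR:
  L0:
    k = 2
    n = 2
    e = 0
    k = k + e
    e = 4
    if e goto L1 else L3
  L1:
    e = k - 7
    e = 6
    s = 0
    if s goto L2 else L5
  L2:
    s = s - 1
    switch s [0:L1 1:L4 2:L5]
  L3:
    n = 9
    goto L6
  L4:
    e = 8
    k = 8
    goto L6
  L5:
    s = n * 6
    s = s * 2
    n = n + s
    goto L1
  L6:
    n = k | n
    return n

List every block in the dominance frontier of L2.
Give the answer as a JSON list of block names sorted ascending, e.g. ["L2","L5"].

Answer: ["L1", "L5", "L6"]

Working:
idom tree: L1←L0 L2←L1 L3←L0 L4←L2 L5←L1 L6←L0
Dom∩ at merges:
  L1: preds {L0,L2,L5}: {L0} ∩ {L0,L1,L2} ∩ {L0,L1,L5} = {L0}; idom=L0
  L5: preds {L1,L2}: {L0,L1} ∩ {L0,L1,L2} = {L0,L1}; idom=L1
  L6: preds {L3,L4}: {L0,L3} ∩ {L0,L1,L2,L4} = {L0}; idom=L0

DF walk-up:
  L1←L0: walk · to L0
  L1←L2: walk L2→L1 to L0
  L1←L5: walk L5→L1 to L0
  L5←L1: walk · to L1
  L5←L2: walk L2 to L1
  L6←L3: walk L3 to L0
  L6←L4: walk L4→L2→L1 to L0
  L0: DF=∅
  L1: DF={L1,L6}
  L2: DF={L1,L5,L6}
  L3: DF={L6}
  L4: DF={L6}
  L5: DF={L1}
  L6: DF=∅

DF(L2) = ["L1", "L5", "L6"]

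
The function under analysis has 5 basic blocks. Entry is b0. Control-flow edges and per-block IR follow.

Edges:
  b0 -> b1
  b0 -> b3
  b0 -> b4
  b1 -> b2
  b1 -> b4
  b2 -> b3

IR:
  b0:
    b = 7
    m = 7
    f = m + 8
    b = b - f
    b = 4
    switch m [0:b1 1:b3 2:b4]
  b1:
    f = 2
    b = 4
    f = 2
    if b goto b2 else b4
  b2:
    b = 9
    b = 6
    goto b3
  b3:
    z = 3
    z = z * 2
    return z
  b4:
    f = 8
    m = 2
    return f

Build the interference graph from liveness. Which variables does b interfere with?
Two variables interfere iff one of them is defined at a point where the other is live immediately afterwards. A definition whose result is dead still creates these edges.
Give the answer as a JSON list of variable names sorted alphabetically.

Per-block:
  b0: {b,f,m} / ∅
  b1: {b,f} / ∅
  b2: {b} / ∅
  b3: {z} / ∅
  b4: {f,m} / ∅

Liveness:
  b0 li=∅ lo=∅
  b1 li=∅ lo=∅
  b2 li=∅ lo=∅
  b3 li=∅ lo=∅
  b4 li=∅ lo=∅

Conflict graph:
  b — {f,m}
  f — {b,m}
  m — {b,f}
  z — ∅

N(b) = ["f", "m"]

Answer: ["f", "m"]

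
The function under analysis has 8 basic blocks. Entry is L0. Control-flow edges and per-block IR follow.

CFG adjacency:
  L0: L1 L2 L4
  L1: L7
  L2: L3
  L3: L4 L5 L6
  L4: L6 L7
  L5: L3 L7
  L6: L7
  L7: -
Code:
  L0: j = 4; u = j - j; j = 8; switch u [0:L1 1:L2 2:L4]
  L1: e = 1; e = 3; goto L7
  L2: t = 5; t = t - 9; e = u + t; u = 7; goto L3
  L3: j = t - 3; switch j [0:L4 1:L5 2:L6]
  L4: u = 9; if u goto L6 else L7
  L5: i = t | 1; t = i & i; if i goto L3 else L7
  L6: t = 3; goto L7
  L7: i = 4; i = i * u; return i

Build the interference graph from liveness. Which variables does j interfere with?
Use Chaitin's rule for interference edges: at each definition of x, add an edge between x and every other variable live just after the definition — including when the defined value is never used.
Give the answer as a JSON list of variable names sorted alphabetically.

Answer: ["t", "u"]

Working:
Block summaries:
  L0 def {j,u} use ∅
  L1 def {e} use ∅
  L2 def {e,t,u} use {u}
  L3 def {j} use {t}
  L4 def {u} use ∅
  L5 def {i,t} use {t}
  L6 def {t} use ∅
  L7 def {i} use {u}

Backward fixpoint:
  L0: in=∅ out={u}
  L1: in={u} out={u}
  L2: in={u} out={t,u}
  L3: in={t,u} out={t,u}
  L4: in=∅ out={u}
  L5: in={t,u} out={t,u}
  L6: in={u} out={u}
  L7: in={u} out=∅

Interfere edges:
  e: {t,u}
  i: {t,u}
  j: {t,u}
  t: {e,i,j,u}
  u: {e,i,j,t}

N(j) = ["t", "u"]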